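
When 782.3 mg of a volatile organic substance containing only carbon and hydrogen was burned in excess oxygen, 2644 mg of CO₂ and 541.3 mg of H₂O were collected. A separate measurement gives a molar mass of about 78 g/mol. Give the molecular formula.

mol C = 2.644 g CO₂ ÷ 44.009 g/mol = 0.060079 mol
mol H = 2 × 0.5413 g H₂O ÷ 18.015 g/mol = 0.060094 mol
Divide by the smallest (0.060079 mol): C 1.000, H 1.000
Empirical formula: CH
Empirical-formula mass = 13.02 g/mol; 78 ÷ 13.02 ≈ 6, so the molecular formula is C6H6.

C6H6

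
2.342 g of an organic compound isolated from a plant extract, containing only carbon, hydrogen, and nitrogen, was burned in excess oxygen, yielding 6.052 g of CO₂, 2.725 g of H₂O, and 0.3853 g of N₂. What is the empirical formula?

C5H11N

mol C = 6.052 g CO₂ ÷ 44.009 g/mol = 0.13752 mol
mol H = 2 × 2.725 g H₂O ÷ 18.015 g/mol = 0.30253 mol
mol N = 2 × 0.3853 g N₂ ÷ 28.014 g/mol = 0.027508 mol
Divide by the smallest (0.027508 mol): C 4.999, H 10.998, N 1.000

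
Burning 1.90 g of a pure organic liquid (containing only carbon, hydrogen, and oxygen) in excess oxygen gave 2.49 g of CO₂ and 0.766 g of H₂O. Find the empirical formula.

C4H6O5

mol C = 2.49 g CO₂ ÷ 44.009 g/mol = 0.05658 mol
mol H = 2 × 0.766 g H₂O ÷ 18.015 g/mol = 0.08504 mol
mass O = 1.90 − (0.6796 + 0.08572) = 1.135 g → mol O = 1.135 ÷ 15.999 = 0.07092 mol
Divide by the smallest (0.05658 mol): C 1.000, H 1.503, O 1.254
Multiplying each by 4 gives whole numbers: C 4.00, H 6.01, O 5.01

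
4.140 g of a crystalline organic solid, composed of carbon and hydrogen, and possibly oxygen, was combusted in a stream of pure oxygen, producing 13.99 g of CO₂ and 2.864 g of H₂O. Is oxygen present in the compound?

mol C = 13.99 g CO₂ ÷ 44.009 g/mol = 0.31789 mol
mol H = 2 × 2.864 g H₂O ÷ 18.015 g/mol = 0.31796 mol
C and H together account for 4.1387 g — essentially the entire 4.140 g sample — so the compound contains no oxygen.

no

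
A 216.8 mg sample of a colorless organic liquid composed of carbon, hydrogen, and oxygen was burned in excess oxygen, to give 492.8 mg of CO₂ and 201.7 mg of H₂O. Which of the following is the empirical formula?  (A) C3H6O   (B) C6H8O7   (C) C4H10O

(A) C3H6O

mol C = 0.4928 g CO₂ ÷ 44.009 g/mol = 0.011198 mol
mol H = 2 × 0.2017 g H₂O ÷ 18.015 g/mol = 0.022392 mol
mass O = 0.2168 − (0.13450 + 0.022572) = 0.059733 g → mol O = 0.059733 ÷ 15.999 = 0.0037335 mol
Divide by the smallest (0.0037335 mol): C 2.999, H 5.998, O 1.000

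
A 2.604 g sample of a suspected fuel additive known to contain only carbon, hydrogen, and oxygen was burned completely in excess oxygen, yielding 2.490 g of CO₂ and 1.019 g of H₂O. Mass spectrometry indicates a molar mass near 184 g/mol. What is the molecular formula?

mol C = 2.490 g CO₂ ÷ 44.009 g/mol = 0.056579 mol
mol H = 2 × 1.019 g H₂O ÷ 18.015 g/mol = 0.11313 mol
mass O = 2.604 − (0.67957 + 0.11403) = 1.8104 g → mol O = 1.8104 ÷ 15.999 = 0.11316 mol
Divide by the smallest (0.056579 mol): C 1.000, H 1.999, O 2.000
Empirical formula: CH2O2
Empirical-formula mass = 46.02 g/mol; 184 ÷ 46.02 ≈ 4, so the molecular formula is C4H8O8.

C4H8O8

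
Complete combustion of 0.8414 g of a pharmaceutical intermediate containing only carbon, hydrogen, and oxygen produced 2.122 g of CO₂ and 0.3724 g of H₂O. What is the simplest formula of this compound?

C7H6O2

mol C = 2.122 g CO₂ ÷ 44.009 g/mol = 0.048217 mol
mol H = 2 × 0.3724 g H₂O ÷ 18.015 g/mol = 0.041343 mol
mass O = 0.8414 − (0.57914 + 0.041674) = 0.22059 g → mol O = 0.22059 ÷ 15.999 = 0.013788 mol
Divide by the smallest (0.013788 mol): C 3.497, H 2.999, O 1.000
Multiplying each by 2 gives whole numbers: C 6.99, H 6.00, O 2.00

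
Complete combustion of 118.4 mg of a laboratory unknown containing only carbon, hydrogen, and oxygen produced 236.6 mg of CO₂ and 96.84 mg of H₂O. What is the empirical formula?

C2H4O

mol C = 0.2366 g CO₂ ÷ 44.009 g/mol = 0.0053762 mol
mol H = 2 × 0.09684 g H₂O ÷ 18.015 g/mol = 0.010751 mol
mass O = 0.1184 − (0.064573 + 0.010837) = 0.042990 g → mol O = 0.042990 ÷ 15.999 = 0.0026870 mol
Divide by the smallest (0.0026870 mol): C 2.001, H 4.001, O 1.000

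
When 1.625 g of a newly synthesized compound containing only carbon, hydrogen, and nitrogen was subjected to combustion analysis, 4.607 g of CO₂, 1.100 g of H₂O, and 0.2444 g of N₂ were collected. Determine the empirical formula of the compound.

C6H7N

mol C = 4.607 g CO₂ ÷ 44.009 g/mol = 0.10468 mol
mol H = 2 × 1.100 g H₂O ÷ 18.015 g/mol = 0.12212 mol
mol N = 2 × 0.2444 g N₂ ÷ 28.014 g/mol = 0.017448 mol
Divide by the smallest (0.017448 mol): C 6.000, H 6.999, N 1.000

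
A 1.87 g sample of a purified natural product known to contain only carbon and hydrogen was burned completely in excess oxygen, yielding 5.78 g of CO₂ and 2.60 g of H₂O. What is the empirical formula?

C5H11

mol C = 5.78 g CO₂ ÷ 44.009 g/mol = 0.1313 mol
mol H = 2 × 2.60 g H₂O ÷ 18.015 g/mol = 0.2886 mol
Divide by the smallest (0.1313 mol): C 1.000, H 2.198
Multiplying each by 5 gives whole numbers: C 5.00, H 10.99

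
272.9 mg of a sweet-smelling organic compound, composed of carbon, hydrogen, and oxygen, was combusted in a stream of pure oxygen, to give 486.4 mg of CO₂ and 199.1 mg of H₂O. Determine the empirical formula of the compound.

C3H6O2

mol C = 0.4864 g CO₂ ÷ 44.009 g/mol = 0.011052 mol
mol H = 2 × 0.1991 g H₂O ÷ 18.015 g/mol = 0.022104 mol
mass O = 0.2729 − (0.13275 + 0.022281) = 0.11787 g → mol O = 0.11787 ÷ 15.999 = 0.0073674 mol
Divide by the smallest (0.0073674 mol): C 1.500, H 3.000, O 1.000
Multiplying each by 2 gives whole numbers: C 3.00, H 6.00, O 2.00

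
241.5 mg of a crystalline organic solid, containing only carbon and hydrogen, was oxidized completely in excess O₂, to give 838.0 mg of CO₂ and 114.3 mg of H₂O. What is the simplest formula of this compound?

C3H2

mol C = 0.8380 g CO₂ ÷ 44.009 g/mol = 0.019042 mol
mol H = 2 × 0.1143 g H₂O ÷ 18.015 g/mol = 0.012689 mol
Divide by the smallest (0.012689 mol): C 1.501, H 1.000
Multiplying each by 2 gives whole numbers: C 3.00, H 2.00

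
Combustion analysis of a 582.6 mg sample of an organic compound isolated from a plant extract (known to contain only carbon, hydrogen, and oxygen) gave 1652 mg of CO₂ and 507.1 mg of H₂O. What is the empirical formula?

C8H12O

mol C = 1.652 g CO₂ ÷ 44.009 g/mol = 0.037538 mol
mol H = 2 × 0.5071 g H₂O ÷ 18.015 g/mol = 0.056298 mol
mass O = 0.5826 − (0.45087 + 0.056748) = 0.074986 g → mol O = 0.074986 ÷ 15.999 = 0.0046869 mol
Divide by the smallest (0.0046869 mol): C 8.009, H 12.012, O 1.000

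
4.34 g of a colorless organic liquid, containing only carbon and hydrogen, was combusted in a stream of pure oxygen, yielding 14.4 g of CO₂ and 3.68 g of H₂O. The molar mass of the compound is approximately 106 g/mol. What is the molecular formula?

mol C = 14.4 g CO₂ ÷ 44.009 g/mol = 0.3272 mol
mol H = 2 × 3.68 g H₂O ÷ 18.015 g/mol = 0.4085 mol
Divide by the smallest (0.3272 mol): C 1.000, H 1.249
Multiplying each by 4 gives whole numbers: C 4.00, H 4.99
Empirical formula: C4H5
Empirical-formula mass = 53.08 g/mol; 106 ÷ 53.08 ≈ 2, so the molecular formula is C8H10.

C8H10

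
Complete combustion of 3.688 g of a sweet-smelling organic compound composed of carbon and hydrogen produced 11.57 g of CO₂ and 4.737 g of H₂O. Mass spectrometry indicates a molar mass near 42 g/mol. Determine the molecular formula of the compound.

C3H6

mol C = 11.57 g CO₂ ÷ 44.009 g/mol = 0.26290 mol
mol H = 2 × 4.737 g H₂O ÷ 18.015 g/mol = 0.52590 mol
Divide by the smallest (0.26290 mol): C 1.000, H 2.000
Empirical formula: CH2
Empirical-formula mass = 14.03 g/mol; 42 ÷ 14.03 ≈ 3, so the molecular formula is C3H6.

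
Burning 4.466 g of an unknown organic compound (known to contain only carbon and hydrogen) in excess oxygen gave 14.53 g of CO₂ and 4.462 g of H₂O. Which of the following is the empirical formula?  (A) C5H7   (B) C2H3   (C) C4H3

mol C = 14.53 g CO₂ ÷ 44.009 g/mol = 0.33016 mol
mol H = 2 × 4.462 g H₂O ÷ 18.015 g/mol = 0.49536 mol
Divide by the smallest (0.33016 mol): C 1.000, H 1.500
Multiplying each by 2 gives whole numbers: C 2.00, H 3.00

(B) C2H3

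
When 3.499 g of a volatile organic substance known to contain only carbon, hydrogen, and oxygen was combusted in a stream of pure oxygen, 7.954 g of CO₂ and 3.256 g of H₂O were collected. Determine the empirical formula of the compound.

mol C = 7.954 g CO₂ ÷ 44.009 g/mol = 0.18074 mol
mol H = 2 × 3.256 g H₂O ÷ 18.015 g/mol = 0.36148 mol
mass O = 3.499 − (2.1708 + 0.36437) = 0.96381 g → mol O = 0.96381 ÷ 15.999 = 0.060242 mol
Divide by the smallest (0.060242 mol): C 3.000, H 6.000, O 1.000

C3H6O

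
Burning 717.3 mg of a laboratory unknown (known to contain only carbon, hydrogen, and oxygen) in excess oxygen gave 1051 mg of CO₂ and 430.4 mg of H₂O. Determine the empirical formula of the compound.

mol C = 1.051 g CO₂ ÷ 44.009 g/mol = 0.023881 mol
mol H = 2 × 0.4304 g H₂O ÷ 18.015 g/mol = 0.047782 mol
mass O = 0.7173 − (0.28684 + 0.048165) = 0.38229 g → mol O = 0.38229 ÷ 15.999 = 0.023895 mol
Divide by the smallest (0.023881 mol): C 1.000, H 2.001, O 1.001

CH2O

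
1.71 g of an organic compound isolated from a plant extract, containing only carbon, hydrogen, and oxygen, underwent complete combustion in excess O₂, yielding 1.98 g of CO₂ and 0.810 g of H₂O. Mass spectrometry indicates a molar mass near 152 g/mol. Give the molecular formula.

mol C = 1.98 g CO₂ ÷ 44.009 g/mol = 0.04499 mol
mol H = 2 × 0.810 g H₂O ÷ 18.015 g/mol = 0.08993 mol
mass O = 1.71 − (0.5404 + 0.09064) = 1.079 g → mol O = 1.079 ÷ 15.999 = 0.06744 mol
Divide by the smallest (0.04499 mol): C 1.000, H 1.999, O 1.499
Multiplying each by 2 gives whole numbers: C 2.00, H 4.00, O 3.00
Empirical formula: C2H4O3
Empirical-formula mass = 76.05 g/mol; 152 ÷ 76.05 ≈ 2, so the molecular formula is C4H8O6.

C4H8O6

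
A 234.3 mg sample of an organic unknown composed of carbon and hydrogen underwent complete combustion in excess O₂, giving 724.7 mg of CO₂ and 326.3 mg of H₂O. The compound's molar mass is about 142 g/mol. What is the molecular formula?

mol C = 0.7247 g CO₂ ÷ 44.009 g/mol = 0.016467 mol
mol H = 2 × 0.3263 g H₂O ÷ 18.015 g/mol = 0.036225 mol
Divide by the smallest (0.016467 mol): C 1.000, H 2.200
Multiplying each by 5 gives whole numbers: C 5.00, H 11.00
Empirical formula: C5H11
Empirical-formula mass = 71.14 g/mol; 142 ÷ 71.14 ≈ 2, so the molecular formula is C10H22.

C10H22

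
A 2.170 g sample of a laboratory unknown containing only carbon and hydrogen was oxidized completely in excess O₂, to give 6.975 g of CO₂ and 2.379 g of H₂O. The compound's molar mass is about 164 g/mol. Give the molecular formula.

mol C = 6.975 g CO₂ ÷ 44.009 g/mol = 0.15849 mol
mol H = 2 × 2.379 g H₂O ÷ 18.015 g/mol = 0.26411 mol
Divide by the smallest (0.15849 mol): C 1.000, H 1.666
Multiplying each by 3 gives whole numbers: C 3.00, H 5.00
Empirical formula: C3H5
Empirical-formula mass = 41.07 g/mol; 164 ÷ 41.07 ≈ 4, so the molecular formula is C12H20.

C12H20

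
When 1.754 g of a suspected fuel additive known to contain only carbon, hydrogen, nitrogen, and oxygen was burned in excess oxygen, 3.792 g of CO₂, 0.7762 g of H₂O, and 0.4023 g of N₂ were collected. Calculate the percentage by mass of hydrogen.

mol C = 3.792 g CO₂ ÷ 44.009 g/mol = 0.086164 mol
mol H = 2 × 0.7762 g H₂O ÷ 18.015 g/mol = 0.086173 mol
mol N = 2 × 0.4023 g N₂ ÷ 28.014 g/mol = 0.028721 mol
mass O = 1.754 − (1.0349 + 0.086862 + 0.40230) = 0.22992 g → mol O = 0.22992 ÷ 15.999 = 0.014371 mol
mass % H = 0.086862 g ÷ 1.754 g × 100%

4.95%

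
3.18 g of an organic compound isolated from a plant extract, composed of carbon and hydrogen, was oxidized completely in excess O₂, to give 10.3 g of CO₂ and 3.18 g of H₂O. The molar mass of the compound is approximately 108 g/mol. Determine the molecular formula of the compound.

mol C = 10.3 g CO₂ ÷ 44.009 g/mol = 0.2340 mol
mol H = 2 × 3.18 g H₂O ÷ 18.015 g/mol = 0.3530 mol
Divide by the smallest (0.2340 mol): C 1.000, H 1.508
Multiplying each by 2 gives whole numbers: C 2.00, H 3.02
Empirical formula: C2H3
Empirical-formula mass = 27.05 g/mol; 108 ÷ 27.05 ≈ 4, so the molecular formula is C8H12.

C8H12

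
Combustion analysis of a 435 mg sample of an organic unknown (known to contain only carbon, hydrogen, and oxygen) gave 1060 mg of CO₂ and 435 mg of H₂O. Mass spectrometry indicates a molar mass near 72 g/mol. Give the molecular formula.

mol C = 1.06 g CO₂ ÷ 44.009 g/mol = 0.02409 mol
mol H = 2 × 0.435 g H₂O ÷ 18.015 g/mol = 0.04829 mol
mass O = 0.435 − (0.2893 + 0.04868) = 0.09702 g → mol O = 0.09702 ÷ 15.999 = 0.006064 mol
Divide by the smallest (0.006064 mol): C 3.972, H 7.963, O 1.000
Empirical formula: C4H8O
Empirical-formula mass = 72.11 g/mol; 72 ÷ 72.11 ≈ 1, so the molecular formula is C4H8O.

C4H8O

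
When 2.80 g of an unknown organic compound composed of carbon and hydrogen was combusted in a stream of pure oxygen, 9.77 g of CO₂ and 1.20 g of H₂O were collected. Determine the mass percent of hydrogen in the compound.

mol C = 9.77 g CO₂ ÷ 44.009 g/mol = 0.2220 mol
mol H = 2 × 1.20 g H₂O ÷ 18.015 g/mol = 0.1332 mol
mass % H = 0.1343 g ÷ 2.80 g × 100%

4.8%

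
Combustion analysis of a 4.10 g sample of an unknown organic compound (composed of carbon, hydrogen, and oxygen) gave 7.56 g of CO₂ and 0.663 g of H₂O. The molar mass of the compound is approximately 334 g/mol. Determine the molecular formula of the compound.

mol C = 7.56 g CO₂ ÷ 44.009 g/mol = 0.1718 mol
mol H = 2 × 0.663 g H₂O ÷ 18.015 g/mol = 0.07361 mol
mass O = 4.10 − (2.063 + 0.07419) = 1.963 g → mol O = 1.963 ÷ 15.999 = 0.1227 mol
Divide by the smallest (0.07361 mol): C 2.334, H 1.000, O 1.667
Multiplying each by 3 gives whole numbers: C 7.00, H 3.00, O 5.00
Empirical formula: C7H3O5
Empirical-formula mass = 167.10 g/mol; 334 ÷ 167.10 ≈ 2, so the molecular formula is C14H6O10.

C14H6O10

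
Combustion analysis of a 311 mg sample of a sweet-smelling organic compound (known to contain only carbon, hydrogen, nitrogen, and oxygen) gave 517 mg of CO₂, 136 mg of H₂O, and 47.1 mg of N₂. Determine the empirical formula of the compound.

C7H9N2O4

mol C = 0.517 g CO₂ ÷ 44.009 g/mol = 0.01175 mol
mol H = 2 × 0.136 g H₂O ÷ 18.015 g/mol = 0.01510 mol
mol N = 2 × 0.0471 g N₂ ÷ 28.014 g/mol = 0.003363 mol
mass O = 0.311 − (0.1411 + 0.01522 + 0.04710) = 0.1076 g → mol O = 0.1076 ÷ 15.999 = 0.006724 mol
Divide by the smallest (0.003363 mol): C 3.494, H 4.490, N 1.000, O 2.000
Multiplying each by 2 gives whole numbers: C 6.99, H 8.98, N 2.00, O 4.00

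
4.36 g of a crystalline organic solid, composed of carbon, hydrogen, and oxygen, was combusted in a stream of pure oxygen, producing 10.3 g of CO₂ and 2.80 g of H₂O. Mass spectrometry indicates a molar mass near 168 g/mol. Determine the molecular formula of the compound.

C9H12O3

mol C = 10.3 g CO₂ ÷ 44.009 g/mol = 0.2340 mol
mol H = 2 × 2.80 g H₂O ÷ 18.015 g/mol = 0.3109 mol
mass O = 4.36 − (2.811 + 0.3133) = 1.236 g → mol O = 1.236 ÷ 15.999 = 0.07723 mol
Divide by the smallest (0.07723 mol): C 3.031, H 4.025, O 1.000
Empirical formula: C3H4O
Empirical-formula mass = 56.06 g/mol; 168 ÷ 56.06 ≈ 3, so the molecular formula is C9H12O3.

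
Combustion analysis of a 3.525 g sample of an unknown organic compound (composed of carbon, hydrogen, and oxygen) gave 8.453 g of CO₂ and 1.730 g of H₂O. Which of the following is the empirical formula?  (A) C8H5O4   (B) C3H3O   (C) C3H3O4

(B) C3H3O

mol C = 8.453 g CO₂ ÷ 44.009 g/mol = 0.19207 mol
mol H = 2 × 1.730 g H₂O ÷ 18.015 g/mol = 0.19206 mol
mass O = 3.525 − (2.3070 + 0.19360) = 1.0244 g → mol O = 1.0244 ÷ 15.999 = 0.064029 mol
Divide by the smallest (0.064029 mol): C 3.000, H 3.000, O 1.000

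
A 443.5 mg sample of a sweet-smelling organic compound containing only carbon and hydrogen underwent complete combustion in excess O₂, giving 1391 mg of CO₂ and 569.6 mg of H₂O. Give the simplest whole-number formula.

mol C = 1.391 g CO₂ ÷ 44.009 g/mol = 0.031607 mol
mol H = 2 × 0.5696 g H₂O ÷ 18.015 g/mol = 0.063236 mol
Divide by the smallest (0.031607 mol): C 1.000, H 2.001

CH2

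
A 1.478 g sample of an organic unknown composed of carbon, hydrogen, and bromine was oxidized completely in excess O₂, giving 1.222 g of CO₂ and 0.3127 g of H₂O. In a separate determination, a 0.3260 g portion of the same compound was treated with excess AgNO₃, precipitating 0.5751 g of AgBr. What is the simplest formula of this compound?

mol C = 1.222 g CO₂ ÷ 44.009 g/mol = 0.027767 mol
mol H = 2 × 0.3127 g H₂O ÷ 18.015 g/mol = 0.034716 mol
From the AgBr data: mol Br per gram of compound = (0.5751 ÷ 187.772) ÷ 0.3260 = 0.0093950 mol/g, so in the 1.478 g combustion sample mol Br = 0.013886 mol
Divide by the smallest (0.013886 mol): C 2.000, H 2.500, Br 1.000
Multiplying each by 2 gives whole numbers: C 4.00, H 5.00, Br 2.00

C4H5Br2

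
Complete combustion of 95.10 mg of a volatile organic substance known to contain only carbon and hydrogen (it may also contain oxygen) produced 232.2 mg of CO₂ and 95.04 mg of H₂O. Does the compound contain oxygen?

mol C = 0.2322 g CO₂ ÷ 44.009 g/mol = 0.0052762 mol
mol H = 2 × 0.09504 g H₂O ÷ 18.015 g/mol = 0.010551 mol
C and H account for only 0.074008 g of the 0.09510 g sample; the remaining 0.021092 g must be oxygen.

yes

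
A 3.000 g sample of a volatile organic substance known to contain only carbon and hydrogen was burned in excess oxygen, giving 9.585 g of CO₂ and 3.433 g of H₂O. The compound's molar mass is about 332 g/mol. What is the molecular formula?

C24H42

mol C = 9.585 g CO₂ ÷ 44.009 g/mol = 0.21780 mol
mol H = 2 × 3.433 g H₂O ÷ 18.015 g/mol = 0.38113 mol
Divide by the smallest (0.21780 mol): C 1.000, H 1.750
Multiplying each by 4 gives whole numbers: C 4.00, H 7.00
Empirical formula: C4H7
Empirical-formula mass = 55.10 g/mol; 332 ÷ 55.10 ≈ 6, so the molecular formula is C24H42.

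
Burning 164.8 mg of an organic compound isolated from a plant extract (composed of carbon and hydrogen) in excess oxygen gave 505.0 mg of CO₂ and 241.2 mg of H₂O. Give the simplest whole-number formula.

mol C = 0.5050 g CO₂ ÷ 44.009 g/mol = 0.011475 mol
mol H = 2 × 0.2412 g H₂O ÷ 18.015 g/mol = 0.026778 mol
Divide by the smallest (0.011475 mol): C 1.000, H 2.334
Multiplying each by 3 gives whole numbers: C 3.00, H 7.00

C3H7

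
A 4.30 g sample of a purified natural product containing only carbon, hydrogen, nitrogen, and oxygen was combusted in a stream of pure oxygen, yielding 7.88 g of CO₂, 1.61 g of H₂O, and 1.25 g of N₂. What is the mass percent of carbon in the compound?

mol C = 7.88 g CO₂ ÷ 44.009 g/mol = 0.1791 mol
mol H = 2 × 1.61 g H₂O ÷ 18.015 g/mol = 0.1787 mol
mol N = 2 × 1.25 g N₂ ÷ 28.014 g/mol = 0.08924 mol
mass O = 4.30 − (2.151 + 0.1802 + 1.250) = 0.7192 g → mol O = 0.7192 ÷ 15.999 = 0.04495 mol
mass % C = 2.151 g ÷ 4.30 g × 100%

50.0%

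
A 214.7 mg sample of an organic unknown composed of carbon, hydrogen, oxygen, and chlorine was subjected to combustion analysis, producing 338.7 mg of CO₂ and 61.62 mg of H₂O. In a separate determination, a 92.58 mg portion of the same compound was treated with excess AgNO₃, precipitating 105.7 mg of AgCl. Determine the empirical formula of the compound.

mol C = 0.3387 g CO₂ ÷ 44.009 g/mol = 0.0076962 mol
mol H = 2 × 0.06162 g H₂O ÷ 18.015 g/mol = 0.0068410 mol
From the AgCl data: mol Cl per gram of compound = (0.1057 ÷ 143.318) ÷ 0.09258 = 0.0079663 mol/g, so in the 0.2147 g combustion sample mol Cl = 0.0017104 mol
mass O = 0.2147 − (0.092438 + 0.0068957 + 0.060632) = 0.054733 g → mol O = 0.054733 ÷ 15.999 = 0.0034210 mol
Divide by the smallest (0.0017104 mol): C 4.500, H 4.000, Cl 1.000, O 2.000
Multiplying each by 2 gives whole numbers: C 9.00, H 8.00, Cl 2.00, O 4.00

C9H8Cl2O4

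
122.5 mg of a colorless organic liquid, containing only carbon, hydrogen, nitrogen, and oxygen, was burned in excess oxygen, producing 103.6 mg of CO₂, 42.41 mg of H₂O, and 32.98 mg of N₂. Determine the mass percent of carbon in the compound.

mol C = 0.1036 g CO₂ ÷ 44.009 g/mol = 0.0023541 mol
mol H = 2 × 0.04241 g H₂O ÷ 18.015 g/mol = 0.0047083 mol
mol N = 2 × 0.03298 g N₂ ÷ 28.014 g/mol = 0.0023545 mol
mass O = 0.1225 − (0.028275 + 0.0047460 + 0.032980) = 0.056499 g → mol O = 0.056499 ÷ 15.999 = 0.0035314 mol
mass % C = 0.028275 g ÷ 0.1225 g × 100%

23.08%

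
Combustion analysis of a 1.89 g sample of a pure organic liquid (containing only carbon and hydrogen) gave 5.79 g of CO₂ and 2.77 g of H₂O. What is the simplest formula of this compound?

mol C = 5.79 g CO₂ ÷ 44.009 g/mol = 0.1316 mol
mol H = 2 × 2.77 g H₂O ÷ 18.015 g/mol = 0.3075 mol
Divide by the smallest (0.1316 mol): C 1.000, H 2.337
Multiplying each by 3 gives whole numbers: C 3.00, H 7.01

C3H7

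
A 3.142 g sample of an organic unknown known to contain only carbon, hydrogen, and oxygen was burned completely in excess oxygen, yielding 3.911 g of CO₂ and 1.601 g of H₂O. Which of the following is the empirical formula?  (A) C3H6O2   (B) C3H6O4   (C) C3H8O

(B) C3H6O4

mol C = 3.911 g CO₂ ÷ 44.009 g/mol = 0.088868 mol
mol H = 2 × 1.601 g H₂O ÷ 18.015 g/mol = 0.17774 mol
mass O = 3.142 − (1.0674 + 0.17916) = 1.8954 g → mol O = 1.8954 ÷ 15.999 = 0.11847 mol
Divide by the smallest (0.088868 mol): C 1.000, H 2.000, O 1.333
Multiplying each by 3 gives whole numbers: C 3.00, H 6.00, O 4.00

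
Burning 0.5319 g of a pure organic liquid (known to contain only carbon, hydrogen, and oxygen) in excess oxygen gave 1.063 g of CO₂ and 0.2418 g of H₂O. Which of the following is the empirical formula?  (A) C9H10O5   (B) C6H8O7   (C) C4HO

(A) C9H10O5

mol C = 1.063 g CO₂ ÷ 44.009 g/mol = 0.024154 mol
mol H = 2 × 0.2418 g H₂O ÷ 18.015 g/mol = 0.026844 mol
mass O = 0.5319 − (0.29012 + 0.027059) = 0.21473 g → mol O = 0.21473 ÷ 15.999 = 0.013421 mol
Divide by the smallest (0.013421 mol): C 1.800, H 2.000, O 1.000
Multiplying each by 5 gives whole numbers: C 9.00, H 10.00, O 5.00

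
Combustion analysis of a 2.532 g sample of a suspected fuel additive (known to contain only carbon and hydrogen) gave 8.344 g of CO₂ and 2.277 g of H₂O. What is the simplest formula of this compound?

C3H4

mol C = 8.344 g CO₂ ÷ 44.009 g/mol = 0.18960 mol
mol H = 2 × 2.277 g H₂O ÷ 18.015 g/mol = 0.25279 mol
Divide by the smallest (0.18960 mol): C 1.000, H 1.333
Multiplying each by 3 gives whole numbers: C 3.00, H 4.00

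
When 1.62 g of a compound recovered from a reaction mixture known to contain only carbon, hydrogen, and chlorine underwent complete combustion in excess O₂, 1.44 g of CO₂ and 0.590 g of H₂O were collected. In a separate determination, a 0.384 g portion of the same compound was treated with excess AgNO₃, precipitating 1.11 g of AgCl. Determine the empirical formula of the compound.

CH2Cl

mol C = 1.44 g CO₂ ÷ 44.009 g/mol = 0.03272 mol
mol H = 2 × 0.590 g H₂O ÷ 18.015 g/mol = 0.06550 mol
From the AgCl data: mol Cl per gram of compound = (1.11 ÷ 143.318) ÷ 0.384 = 0.02017 mol/g, so in the 1.62 g combustion sample mol Cl = 0.03267 mol
Divide by the smallest (0.03267 mol): C 1.001, H 2.005, Cl 1.000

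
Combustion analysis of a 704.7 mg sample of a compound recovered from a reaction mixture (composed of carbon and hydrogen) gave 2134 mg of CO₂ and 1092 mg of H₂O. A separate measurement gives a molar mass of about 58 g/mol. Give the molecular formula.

C4H10

mol C = 2.134 g CO₂ ÷ 44.009 g/mol = 0.048490 mol
mol H = 2 × 1.092 g H₂O ÷ 18.015 g/mol = 0.12123 mol
Divide by the smallest (0.048490 mol): C 1.000, H 2.500
Multiplying each by 2 gives whole numbers: C 2.00, H 5.00
Empirical formula: C2H5
Empirical-formula mass = 29.06 g/mol; 58 ÷ 29.06 ≈ 2, so the molecular formula is C4H10.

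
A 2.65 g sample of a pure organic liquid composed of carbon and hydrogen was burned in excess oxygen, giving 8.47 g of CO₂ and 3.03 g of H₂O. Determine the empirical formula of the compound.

mol C = 8.47 g CO₂ ÷ 44.009 g/mol = 0.1925 mol
mol H = 2 × 3.03 g H₂O ÷ 18.015 g/mol = 0.3364 mol
Divide by the smallest (0.1925 mol): C 1.000, H 1.748
Multiplying each by 4 gives whole numbers: C 4.00, H 6.99

C4H7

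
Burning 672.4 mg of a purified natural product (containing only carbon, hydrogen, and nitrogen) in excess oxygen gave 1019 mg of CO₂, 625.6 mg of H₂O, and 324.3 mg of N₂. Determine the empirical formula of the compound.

mol C = 1.019 g CO₂ ÷ 44.009 g/mol = 0.023154 mol
mol H = 2 × 0.6256 g H₂O ÷ 18.015 g/mol = 0.069453 mol
mol N = 2 × 0.3243 g N₂ ÷ 28.014 g/mol = 0.023153 mol
Divide by the smallest (0.023153 mol): C 1.000, H 3.000, N 1.000

CH3N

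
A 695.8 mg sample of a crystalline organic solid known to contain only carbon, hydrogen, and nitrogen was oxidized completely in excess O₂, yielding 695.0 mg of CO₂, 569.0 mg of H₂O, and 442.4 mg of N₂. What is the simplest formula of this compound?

mol C = 0.6950 g CO₂ ÷ 44.009 g/mol = 0.015792 mol
mol H = 2 × 0.5690 g H₂O ÷ 18.015 g/mol = 0.063170 mol
mol N = 2 × 0.4424 g N₂ ÷ 28.014 g/mol = 0.031584 mol
Divide by the smallest (0.015792 mol): C 1.000, H 4.000, N 2.000

CH4N2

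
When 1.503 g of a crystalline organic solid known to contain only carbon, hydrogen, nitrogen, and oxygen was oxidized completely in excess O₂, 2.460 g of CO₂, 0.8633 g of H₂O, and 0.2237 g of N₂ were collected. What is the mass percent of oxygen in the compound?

mol C = 2.460 g CO₂ ÷ 44.009 g/mol = 0.055898 mol
mol H = 2 × 0.8633 g H₂O ÷ 18.015 g/mol = 0.095842 mol
mol N = 2 × 0.2237 g N₂ ÷ 28.014 g/mol = 0.015971 mol
mass O = 1.503 − (0.67139 + 0.096609 + 0.22370) = 0.51130 g → mol O = 0.51130 ÷ 15.999 = 0.031959 mol
mass % O = 0.51130 g ÷ 1.503 g × 100%

34.02%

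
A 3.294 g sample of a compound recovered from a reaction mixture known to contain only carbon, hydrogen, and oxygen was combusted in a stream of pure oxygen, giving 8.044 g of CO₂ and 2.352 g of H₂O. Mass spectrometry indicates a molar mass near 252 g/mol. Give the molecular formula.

mol C = 8.044 g CO₂ ÷ 44.009 g/mol = 0.18278 mol
mol H = 2 × 2.352 g H₂O ÷ 18.015 g/mol = 0.26112 mol
mass O = 3.294 − (2.1954 + 0.26320) = 0.83542 g → mol O = 0.83542 ÷ 15.999 = 0.052217 mol
Divide by the smallest (0.052217 mol): C 3.500, H 5.001, O 1.000
Multiplying each by 2 gives whole numbers: C 7.00, H 10.00, O 2.00
Empirical formula: C7H10O2
Empirical-formula mass = 126.16 g/mol; 252 ÷ 126.16 ≈ 2, so the molecular formula is C14H20O4.

C14H20O4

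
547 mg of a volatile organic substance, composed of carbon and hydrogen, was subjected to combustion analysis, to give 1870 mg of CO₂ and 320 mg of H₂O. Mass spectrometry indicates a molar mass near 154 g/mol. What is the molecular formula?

mol C = 1.87 g CO₂ ÷ 44.009 g/mol = 0.04249 mol
mol H = 2 × 0.320 g H₂O ÷ 18.015 g/mol = 0.03553 mol
Divide by the smallest (0.03553 mol): C 1.196, H 1.000
Multiplying each by 5 gives whole numbers: C 5.98, H 5.00
Empirical formula: C6H5
Empirical-formula mass = 77.11 g/mol; 154 ÷ 77.11 ≈ 2, so the molecular formula is C12H10.

C12H10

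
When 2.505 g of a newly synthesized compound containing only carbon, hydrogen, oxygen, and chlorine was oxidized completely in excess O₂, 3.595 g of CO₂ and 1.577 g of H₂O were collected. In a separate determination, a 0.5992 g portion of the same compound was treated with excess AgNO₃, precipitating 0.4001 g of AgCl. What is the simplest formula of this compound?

C7H15ClO5

mol C = 3.595 g CO₂ ÷ 44.009 g/mol = 0.081688 mol
mol H = 2 × 1.577 g H₂O ÷ 18.015 g/mol = 0.17508 mol
From the AgCl data: mol Cl per gram of compound = (0.4001 ÷ 143.318) ÷ 0.5992 = 0.0046590 mol/g, so in the 2.505 g combustion sample mol Cl = 0.011671 mol
mass O = 2.505 − (0.98115 + 0.17648 + 0.41373) = 0.93364 g → mol O = 0.93364 ÷ 15.999 = 0.058356 mol
Divide by the smallest (0.011671 mol): C 6.999, H 15.001, Cl 1.000, O 5.000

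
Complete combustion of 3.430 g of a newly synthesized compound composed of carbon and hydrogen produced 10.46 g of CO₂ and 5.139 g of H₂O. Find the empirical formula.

C5H12

mol C = 10.46 g CO₂ ÷ 44.009 g/mol = 0.23768 mol
mol H = 2 × 5.139 g H₂O ÷ 18.015 g/mol = 0.57052 mol
Divide by the smallest (0.23768 mol): C 1.000, H 2.400
Multiplying each by 5 gives whole numbers: C 5.00, H 12.00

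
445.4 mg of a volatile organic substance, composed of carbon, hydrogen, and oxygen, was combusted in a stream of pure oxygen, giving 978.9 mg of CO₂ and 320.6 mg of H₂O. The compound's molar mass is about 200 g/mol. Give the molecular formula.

mol C = 0.9789 g CO₂ ÷ 44.009 g/mol = 0.022243 mol
mol H = 2 × 0.3206 g H₂O ÷ 18.015 g/mol = 0.035593 mol
mass O = 0.4454 − (0.26716 + 0.035877) = 0.14236 g → mol O = 0.14236 ÷ 15.999 = 0.0088980 mol
Divide by the smallest (0.0088980 mol): C 2.500, H 4.000, O 1.000
Multiplying each by 2 gives whole numbers: C 5.00, H 8.00, O 2.00
Empirical formula: C5H8O2
Empirical-formula mass = 100.12 g/mol; 200 ÷ 100.12 ≈ 2, so the molecular formula is C10H16O4.

C10H16O4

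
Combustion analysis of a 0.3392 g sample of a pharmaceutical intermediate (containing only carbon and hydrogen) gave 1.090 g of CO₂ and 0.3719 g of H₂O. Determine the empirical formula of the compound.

C3H5

mol C = 1.090 g CO₂ ÷ 44.009 g/mol = 0.024768 mol
mol H = 2 × 0.3719 g H₂O ÷ 18.015 g/mol = 0.041288 mol
Divide by the smallest (0.024768 mol): C 1.000, H 1.667
Multiplying each by 3 gives whole numbers: C 3.00, H 5.00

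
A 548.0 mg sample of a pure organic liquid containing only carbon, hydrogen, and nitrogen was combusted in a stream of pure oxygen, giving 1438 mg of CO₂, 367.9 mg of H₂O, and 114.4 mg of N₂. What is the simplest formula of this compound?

C4H5N

mol C = 1.438 g CO₂ ÷ 44.009 g/mol = 0.032675 mol
mol H = 2 × 0.3679 g H₂O ÷ 18.015 g/mol = 0.040844 mol
mol N = 2 × 0.1144 g N₂ ÷ 28.014 g/mol = 0.0081673 mol
Divide by the smallest (0.0081673 mol): C 4.001, H 5.001, N 1.000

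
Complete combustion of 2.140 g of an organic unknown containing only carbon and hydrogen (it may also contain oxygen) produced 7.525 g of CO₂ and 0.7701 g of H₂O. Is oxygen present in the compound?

no

mol C = 7.525 g CO₂ ÷ 44.009 g/mol = 0.17099 mol
mol H = 2 × 0.7701 g H₂O ÷ 18.015 g/mol = 0.085495 mol
C and H together account for 2.1399 g — essentially the entire 2.140 g sample — so the compound contains no oxygen.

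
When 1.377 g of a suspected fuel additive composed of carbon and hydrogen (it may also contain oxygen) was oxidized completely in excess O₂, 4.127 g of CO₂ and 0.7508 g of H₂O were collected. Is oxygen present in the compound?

yes

mol C = 4.127 g CO₂ ÷ 44.009 g/mol = 0.093776 mol
mol H = 2 × 0.7508 g H₂O ÷ 18.015 g/mol = 0.083353 mol
C and H account for only 1.2104 g of the 1.377 g sample; the remaining 0.16663 g must be oxygen.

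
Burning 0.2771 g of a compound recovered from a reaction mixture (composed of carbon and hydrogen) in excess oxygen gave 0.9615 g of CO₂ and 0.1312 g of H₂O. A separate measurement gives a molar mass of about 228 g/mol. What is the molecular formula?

mol C = 0.9615 g CO₂ ÷ 44.009 g/mol = 0.021848 mol
mol H = 2 × 0.1312 g H₂O ÷ 18.015 g/mol = 0.014566 mol
Divide by the smallest (0.014566 mol): C 1.500, H 1.000
Multiplying each by 2 gives whole numbers: C 3.00, H 2.00
Empirical formula: C3H2
Empirical-formula mass = 38.05 g/mol; 228 ÷ 38.05 ≈ 6, so the molecular formula is C18H12.

C18H12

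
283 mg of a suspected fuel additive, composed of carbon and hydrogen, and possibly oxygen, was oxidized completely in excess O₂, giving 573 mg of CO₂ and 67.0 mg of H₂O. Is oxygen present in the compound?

mol C = 0.573 g CO₂ ÷ 44.009 g/mol = 0.01302 mol
mol H = 2 × 0.0670 g H₂O ÷ 18.015 g/mol = 0.007438 mol
C and H account for only 0.1639 g of the 0.283 g sample; the remaining 0.1191 g must be oxygen.

yes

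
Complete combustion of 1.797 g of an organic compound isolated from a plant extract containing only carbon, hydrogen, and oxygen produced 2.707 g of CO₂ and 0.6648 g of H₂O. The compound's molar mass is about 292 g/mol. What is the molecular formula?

C10H12O10

mol C = 2.707 g CO₂ ÷ 44.009 g/mol = 0.061510 mol
mol H = 2 × 0.6648 g H₂O ÷ 18.015 g/mol = 0.073805 mol
mass O = 1.797 − (0.73880 + 0.074396) = 0.98381 g → mol O = 0.98381 ÷ 15.999 = 0.061492 mol
Divide by the smallest (0.061492 mol): C 1.000, H 1.200, O 1.000
Multiplying each by 5 gives whole numbers: C 5.00, H 6.00, O 5.00
Empirical formula: C5H6O5
Empirical-formula mass = 146.10 g/mol; 292 ÷ 146.10 ≈ 2, so the molecular formula is C10H12O10.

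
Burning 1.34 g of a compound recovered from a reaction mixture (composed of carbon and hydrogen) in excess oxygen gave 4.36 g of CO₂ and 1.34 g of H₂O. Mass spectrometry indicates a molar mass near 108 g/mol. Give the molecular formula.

mol C = 4.36 g CO₂ ÷ 44.009 g/mol = 0.09907 mol
mol H = 2 × 1.34 g H₂O ÷ 18.015 g/mol = 0.1488 mol
Divide by the smallest (0.09907 mol): C 1.000, H 1.502
Multiplying each by 2 gives whole numbers: C 2.00, H 3.00
Empirical formula: C2H3
Empirical-formula mass = 27.05 g/mol; 108 ÷ 27.05 ≈ 4, so the molecular formula is C8H12.

C8H12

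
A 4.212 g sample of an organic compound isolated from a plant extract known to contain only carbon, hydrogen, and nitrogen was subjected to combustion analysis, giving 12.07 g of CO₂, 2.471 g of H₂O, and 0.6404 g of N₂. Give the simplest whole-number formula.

mol C = 12.07 g CO₂ ÷ 44.009 g/mol = 0.27426 mol
mol H = 2 × 2.471 g H₂O ÷ 18.015 g/mol = 0.27433 mol
mol N = 2 × 0.6404 g N₂ ÷ 28.014 g/mol = 0.045720 mol
Divide by the smallest (0.045720 mol): C 5.999, H 6.000, N 1.000

C6H6N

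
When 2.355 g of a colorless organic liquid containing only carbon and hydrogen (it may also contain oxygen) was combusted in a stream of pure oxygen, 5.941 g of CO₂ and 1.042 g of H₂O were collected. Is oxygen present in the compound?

mol C = 5.941 g CO₂ ÷ 44.009 g/mol = 0.13500 mol
mol H = 2 × 1.042 g H₂O ÷ 18.015 g/mol = 0.11568 mol
C and H account for only 1.7380 g of the 2.355 g sample; the remaining 0.61697 g must be oxygen.

yes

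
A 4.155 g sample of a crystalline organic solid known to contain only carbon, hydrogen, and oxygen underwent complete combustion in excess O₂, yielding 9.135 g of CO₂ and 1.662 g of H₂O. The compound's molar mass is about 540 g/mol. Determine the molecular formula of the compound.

C27H24O12

mol C = 9.135 g CO₂ ÷ 44.009 g/mol = 0.20757 mol
mol H = 2 × 1.662 g H₂O ÷ 18.015 g/mol = 0.18451 mol
mass O = 4.155 − (2.4931 + 0.18599) = 1.4759 g → mol O = 1.4759 ÷ 15.999 = 0.092248 mol
Divide by the smallest (0.092248 mol): C 2.250, H 2.000, O 1.000
Multiplying each by 4 gives whole numbers: C 9.00, H 8.00, O 4.00
Empirical formula: C9H8O4
Empirical-formula mass = 180.16 g/mol; 540 ÷ 180.16 ≈ 3, so the molecular formula is C27H24O12.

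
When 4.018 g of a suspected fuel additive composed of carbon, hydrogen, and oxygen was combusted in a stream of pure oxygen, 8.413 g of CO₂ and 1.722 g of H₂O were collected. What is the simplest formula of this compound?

C2H2O

mol C = 8.413 g CO₂ ÷ 44.009 g/mol = 0.19117 mol
mol H = 2 × 1.722 g H₂O ÷ 18.015 g/mol = 0.19117 mol
mass O = 4.018 − (2.2961 + 0.19270) = 1.5292 g → mol O = 1.5292 ÷ 15.999 = 0.095582 mol
Divide by the smallest (0.095582 mol): C 2.000, H 2.000, O 1.000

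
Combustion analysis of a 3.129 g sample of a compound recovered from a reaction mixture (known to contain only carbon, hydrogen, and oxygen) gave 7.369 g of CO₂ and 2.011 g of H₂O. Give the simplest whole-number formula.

C3H4O

mol C = 7.369 g CO₂ ÷ 44.009 g/mol = 0.16744 mol
mol H = 2 × 2.011 g H₂O ÷ 18.015 g/mol = 0.22326 mol
mass O = 3.129 − (2.0112 + 0.22504) = 0.89280 g → mol O = 0.89280 ÷ 15.999 = 0.055803 mol
Divide by the smallest (0.055803 mol): C 3.001, H 4.001, O 1.000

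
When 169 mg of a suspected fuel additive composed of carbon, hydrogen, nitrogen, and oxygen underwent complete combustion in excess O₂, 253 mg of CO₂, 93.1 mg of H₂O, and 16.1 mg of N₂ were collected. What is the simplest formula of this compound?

mol C = 0.253 g CO₂ ÷ 44.009 g/mol = 0.005749 mol
mol H = 2 × 0.0931 g H₂O ÷ 18.015 g/mol = 0.01034 mol
mol N = 2 × 0.0161 g N₂ ÷ 28.014 g/mol = 0.001149 mol
mass O = 0.169 − (0.06905 + 0.01042 + 0.01610) = 0.07343 g → mol O = 0.07343 ÷ 15.999 = 0.004590 mol
Divide by the smallest (0.001149 mol): C 5.001, H 8.992, N 1.000, O 3.993

C5H9NO4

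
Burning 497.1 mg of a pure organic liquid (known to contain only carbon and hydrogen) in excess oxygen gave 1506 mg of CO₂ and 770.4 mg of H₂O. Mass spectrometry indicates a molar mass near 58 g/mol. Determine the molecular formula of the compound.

mol C = 1.506 g CO₂ ÷ 44.009 g/mol = 0.034220 mol
mol H = 2 × 0.7704 g H₂O ÷ 18.015 g/mol = 0.085529 mol
Divide by the smallest (0.034220 mol): C 1.000, H 2.499
Multiplying each by 2 gives whole numbers: C 2.00, H 5.00
Empirical formula: C2H5
Empirical-formula mass = 29.06 g/mol; 58 ÷ 29.06 ≈ 2, so the molecular formula is C4H10.

C4H10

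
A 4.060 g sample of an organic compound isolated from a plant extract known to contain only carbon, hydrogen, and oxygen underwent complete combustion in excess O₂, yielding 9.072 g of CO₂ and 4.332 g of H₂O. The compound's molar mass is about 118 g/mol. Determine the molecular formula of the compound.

C6H14O2

mol C = 9.072 g CO₂ ÷ 44.009 g/mol = 0.20614 mol
mol H = 2 × 4.332 g H₂O ÷ 18.015 g/mol = 0.48093 mol
mass O = 4.060 − (2.4759 + 0.48478) = 1.0993 g → mol O = 1.0993 ÷ 15.999 = 0.068709 mol
Divide by the smallest (0.068709 mol): C 3.000, H 7.000, O 1.000
Empirical formula: C3H7O
Empirical-formula mass = 59.09 g/mol; 118 ÷ 59.09 ≈ 2, so the molecular formula is C6H14O2.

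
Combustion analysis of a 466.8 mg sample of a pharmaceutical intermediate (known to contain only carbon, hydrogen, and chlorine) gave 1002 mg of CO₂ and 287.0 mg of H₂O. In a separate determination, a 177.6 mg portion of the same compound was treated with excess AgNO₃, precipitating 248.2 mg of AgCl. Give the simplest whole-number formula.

mol C = 1.002 g CO₂ ÷ 44.009 g/mol = 0.022768 mol
mol H = 2 × 0.2870 g H₂O ÷ 18.015 g/mol = 0.031862 mol
From the AgCl data: mol Cl per gram of compound = (0.2482 ÷ 143.318) ÷ 0.1776 = 0.0097512 mol/g, so in the 0.4668 g combustion sample mol Cl = 0.0045519 mol
Divide by the smallest (0.0045519 mol): C 5.002, H 7.000, Cl 1.000

C5H7Cl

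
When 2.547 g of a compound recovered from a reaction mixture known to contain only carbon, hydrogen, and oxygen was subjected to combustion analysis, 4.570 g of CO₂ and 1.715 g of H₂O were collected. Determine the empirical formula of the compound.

C6H11O4

mol C = 4.570 g CO₂ ÷ 44.009 g/mol = 0.10384 mol
mol H = 2 × 1.715 g H₂O ÷ 18.015 g/mol = 0.19040 mol
mass O = 2.547 − (1.2473 + 0.19192) = 1.1078 g → mol O = 1.1078 ÷ 15.999 = 0.069244 mol
Divide by the smallest (0.069244 mol): C 1.500, H 2.750, O 1.000
Multiplying each by 4 gives whole numbers: C 6.00, H 11.00, O 4.00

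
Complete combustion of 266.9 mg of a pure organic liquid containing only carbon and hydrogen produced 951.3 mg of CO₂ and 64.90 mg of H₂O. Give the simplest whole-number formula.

C3H

mol C = 0.9513 g CO₂ ÷ 44.009 g/mol = 0.021616 mol
mol H = 2 × 0.06490 g H₂O ÷ 18.015 g/mol = 0.0072051 mol
Divide by the smallest (0.0072051 mol): C 3.000, H 1.000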